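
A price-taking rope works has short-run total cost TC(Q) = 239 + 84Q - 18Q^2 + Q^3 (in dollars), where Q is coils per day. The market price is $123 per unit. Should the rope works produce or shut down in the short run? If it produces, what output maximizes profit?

Produce at Q = 13

From TC, MC = TC'(Q) = 84 - 36Q + 3Q^2 and AVC = VC/Q = 84 - 18Q + Q^2.
AVC is minimized where dAVC/dQ = -18 + 2Q = 0, at Q = 9; min AVC = 84 - 18·9 + 9^2 = $3.
Because $123 ≥ $3, revenue can cover variable cost; the firm operates.
Solving P = MC: -39 - 36Q + 3Q^2 = 0 ⇒ Q = -1 or 13. On the upward-sloping branch, Q* = 13.
Check: AVC at Q = 13 is $19 ≤ P, so revenue covers variable cost.
Profit = P·Q − TC = 123·13 − 486 = $1113.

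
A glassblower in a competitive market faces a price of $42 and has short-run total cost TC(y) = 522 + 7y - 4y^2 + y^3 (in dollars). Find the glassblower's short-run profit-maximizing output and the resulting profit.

AVC = 7 - 4y + y^2 has its minimum $3 at y = 2; price $42 clears that bar, so the firm operates.
With MC = 7 - 8y + 3y^2, P = MC on the upward-sloping part at y* = 5.
TR = 42·5 = 210. TC = 522 + 60 = 582. Profit = 210 − 582 = -$372.
That loss of $372 beats the $522 the firm would lose by shutting down; producing recovers $150 of fixed cost.

Profit = -$372 at y = 5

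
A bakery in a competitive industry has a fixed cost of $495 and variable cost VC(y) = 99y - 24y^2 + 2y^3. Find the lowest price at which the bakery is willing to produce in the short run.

$27 per unit

The shutdown price is the minimum of AVC. VC = 99y - 24y^2 + 2y^3, so AVC = 99 - 24y + 2y^2.
At the minimum of AVC, MC = AVC. MC = 99 - 48y + 6y^2; setting MC = AVC gives 4y^2 - 24y = 0, so y = 6. min AVC = 27.
So the shutdown price is $27.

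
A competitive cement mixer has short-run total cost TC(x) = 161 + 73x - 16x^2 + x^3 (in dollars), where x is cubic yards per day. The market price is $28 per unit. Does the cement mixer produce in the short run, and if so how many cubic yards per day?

Variable cost is VC = 73x - 16x^2 + x^3, so AVC = VC/x = 73 - 16x + x^2 and MC = dTC/dx = 73 - 32x + 3x^2.
AVC hits its minimum where MC = AVC, at x = 8, giving min AVC = 73 - 16·8 + 8^2 = $9.
Because $28 ≥ $9, revenue can cover variable cost; the firm operates.
P = MC gives 45 - 32x + 3x^2 = 0, with roots 5/3 and 9. Take the larger (rising MC): x* = 9.
Check: AVC at x = 9 is $10 ≤ P, so revenue covers variable cost.
Profit = P·x − TC = 28·9 − 251 = $1.

Produce at x = 9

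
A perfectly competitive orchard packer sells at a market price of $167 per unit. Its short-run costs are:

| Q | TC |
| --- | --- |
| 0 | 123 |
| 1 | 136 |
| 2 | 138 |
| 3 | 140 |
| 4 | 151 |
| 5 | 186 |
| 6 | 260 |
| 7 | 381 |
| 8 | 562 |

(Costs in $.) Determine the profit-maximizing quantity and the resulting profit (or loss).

Q = 7; profit = $788

Profit at each row (π = 167Q − TC): Q=0: -123; Q=1: 31; Q=2: 196; Q=3: 361; Q=4: 517; Q=5: 649; Q=6: 742; Q=7: 788; Q=8: 774.
Profit is maximized at Q = 7. AVC there is 258/7 = $36.86 ≤ P, so producing beats shutting down (which would give -$123).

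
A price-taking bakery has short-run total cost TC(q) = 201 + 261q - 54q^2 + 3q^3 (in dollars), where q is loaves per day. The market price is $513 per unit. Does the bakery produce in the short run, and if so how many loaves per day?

Produce at q = 14

From TC, MC = TC'(q) = 261 - 108q + 9q^2 and AVC = VC/q = 261 - 54q + 3q^2.
AVC is minimized where dAVC/dq = -54 + 6q = 0, at q = 9; min AVC = 261 - 54·9 + 3·9^2 = $18.
Because $513 ≥ $18, revenue can cover variable cost; the firm operates.
Set P = MC: 513 = 261 - 108q + 9q^2 → -252 - 108q + 9q^2 = 0. The roots are q = -2 and q = 14; the profit-maximizing output is on the rising part of MC, so q* = 14.
Check: AVC at q = 14 is $93 ≤ P, so revenue covers variable cost.
Profit = P·q − TC = 513·14 − 1503 = $5679.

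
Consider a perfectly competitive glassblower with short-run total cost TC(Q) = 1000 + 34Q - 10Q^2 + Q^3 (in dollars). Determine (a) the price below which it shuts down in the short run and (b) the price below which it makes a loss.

Shutdown price = min AVC. AVC = 34 - 10Q + Q^2, with vertex at Q = 5 and minimum $9.
ATC = 1000/Q + 34 - 10Q + Q^2. Setting dATC/dQ = −1000/Q^2 − 10 + 2Q = 0 gives Q = 10 (since 2·10^3 − 10·10^2 = 1000).
min ATC = 1000/10 + 34 − 10·10 + 10^2 = $134. That is the break-even price.
Between these two prices the firm operates at a loss; above $134 it earns a profit.

Shutdown price = $9; break-even price = $134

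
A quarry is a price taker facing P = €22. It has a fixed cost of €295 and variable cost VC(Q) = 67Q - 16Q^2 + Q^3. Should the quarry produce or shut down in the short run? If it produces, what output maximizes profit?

From TC, MC = TC'(Q) = 67 - 32Q + 3Q^2 and AVC = VC/Q = 67 - 16Q + Q^2.
The AVC parabola has its vertex at Q = 16/2 = 8, where AVC = 67 - 16·8 + 8^2 = €3.
Because €22 ≥ €3, revenue can cover variable cost; the firm operates.
P = MC gives 45 - 32Q + 3Q^2 = 0, with roots 5/3 and 9. Take the larger (rising MC): Q* = 9.
Check: AVC at Q = 9 is €4 ≤ P, so revenue covers variable cost.
Profit = P·Q − TC = 22·9 − 331 = -€133, a loss, but smaller than the €295 fixed cost the firm would lose by shutting down.

Produce at Q = 9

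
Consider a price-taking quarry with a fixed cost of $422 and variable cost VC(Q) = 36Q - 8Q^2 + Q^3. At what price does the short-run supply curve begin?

The shutdown price is the minimum of AVC. VC = 36Q - 8Q^2 + Q^3, so AVC = 36 - 8Q + Q^2.
dAVC/dQ = -8 + 2Q = 0 gives Q = 4. min AVC = 36 - 8·4 + 4^2 = 20.
For P < $20 the firm produces nothing.

$20 per unit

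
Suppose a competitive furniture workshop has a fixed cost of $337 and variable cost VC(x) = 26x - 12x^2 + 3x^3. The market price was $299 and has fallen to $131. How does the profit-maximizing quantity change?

Output falls from 7 to 5

AVC = 26 - 12x + 3x^2, minimized at x = 2 where min AVC = $14. MC = 26 - 24x + 9x^2.
With P = $299 above the shutdown price, P = MC gives x = 7.
At P = $131 ≥ min AVC, set P = MC: x = 5. The firm stays open but cuts output.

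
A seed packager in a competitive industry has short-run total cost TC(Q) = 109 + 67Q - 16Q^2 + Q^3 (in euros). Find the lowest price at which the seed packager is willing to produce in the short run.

The shutdown price is the minimum of AVC. VC = 67Q - 16Q^2 + Q^3, so AVC = 67 - 16Q + Q^2.
dAVC/dQ = -16 + 2Q = 0 gives Q = 8. min AVC = 67 - 16·8 + 8^2 = 3.
So the shutdown price is €3.

€3 per unit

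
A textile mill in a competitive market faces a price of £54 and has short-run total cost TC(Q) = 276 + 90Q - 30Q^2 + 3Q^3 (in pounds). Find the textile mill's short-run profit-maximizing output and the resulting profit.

AVC = 90 - 30Q + 3Q^2; min AVC = £15 at Q = 5. Since P = £54 ≥ min AVC, the firm produces.
With MC = 90 - 60Q + 9Q^2, P = MC on the upward-sloping part at Q* = 6.
TR = 54·6 = 324. TC = 276 + 108 = 384. Profit = 324 − 384 = -£60.
Shutting down would mean losing the fixed cost of £276, so operating at a loss of £60 is better by £216.

Profit = -£60 at Q = 6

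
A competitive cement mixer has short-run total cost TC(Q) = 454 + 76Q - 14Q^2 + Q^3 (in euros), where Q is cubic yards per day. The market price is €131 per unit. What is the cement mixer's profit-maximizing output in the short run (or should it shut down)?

Produce at Q = 11

Strip out fixed cost: VC = 76Q - 14Q^2 + Q^3. Then AVC = 76 - 14Q + Q^2 and MC = 76 - 28Q + 3Q^2.
AVC is minimized where dAVC/dQ = -14 + 2Q = 0, at Q = 7; min AVC = 76 - 14·7 + 7^2 = €27.
Because €131 ≥ €27, revenue can cover variable cost; the firm operates.
Set P = MC: 131 = 76 - 28Q + 3Q^2 → -55 - 28Q + 3Q^2 = 0. The roots are Q = -5/3 and Q = 11; the profit-maximizing output is on the rising part of MC, so Q* = 11.
Check: AVC at Q = 11 is €43 ≤ P, so revenue covers variable cost.
Profit = P·Q − TC = 131·11 − 927 = €514.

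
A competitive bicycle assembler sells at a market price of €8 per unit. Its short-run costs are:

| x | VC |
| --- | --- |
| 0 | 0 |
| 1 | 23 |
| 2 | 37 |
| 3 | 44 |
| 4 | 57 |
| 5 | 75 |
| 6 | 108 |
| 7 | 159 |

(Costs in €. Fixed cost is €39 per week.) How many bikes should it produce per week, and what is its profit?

Profit at each row (π = 8x − TC): x=0: -39; x=1: -54; x=2: -60; x=3: -59; x=4: -64; x=5: -74; x=6: -99; x=7: -142.
Profit is highest at x = 0. Equivalently, the lowest AVC in the table is 57/4 ≈ €14.25 at x = 4, and P = €8 falls below it — price never covers variable cost, so the firm shuts down and loses only its fixed cost.

x = 0 (shut down); profit = -€39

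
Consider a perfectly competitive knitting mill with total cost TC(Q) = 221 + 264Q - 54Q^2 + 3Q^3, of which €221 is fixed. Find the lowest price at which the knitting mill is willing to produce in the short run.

The firm shuts down when price falls below the minimum of average variable cost. AVC = VC/Q = 264 - 54Q + 3Q^2.
dAVC/dQ = -54 + 6Q = 0 gives Q = 9. min AVC = 264 - 54·9 + 3·9^2 = 21.
For P < €21 the firm produces nothing.

€21 per unit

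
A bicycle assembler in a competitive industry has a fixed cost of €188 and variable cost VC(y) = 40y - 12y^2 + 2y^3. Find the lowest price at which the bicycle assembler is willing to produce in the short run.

Short-run supply begins at min AVC. From VC = 40y - 12y^2 + 2y^3, AVC = 40 - 12y + 2y^2.
At the minimum of AVC, MC = AVC. MC = 40 - 24y + 6y^2; setting MC = AVC gives 4y^2 - 12y = 0, so y = 3. min AVC = 22.
For P < €22 the firm produces nothing.

€22 per unit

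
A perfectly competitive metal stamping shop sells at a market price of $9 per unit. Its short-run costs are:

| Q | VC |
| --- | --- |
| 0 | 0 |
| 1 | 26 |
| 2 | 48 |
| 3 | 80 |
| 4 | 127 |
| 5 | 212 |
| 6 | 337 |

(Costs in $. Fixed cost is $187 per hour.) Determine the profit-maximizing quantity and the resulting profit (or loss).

Tabulate TR − TC: Q=0: -187; Q=1: -204; Q=2: -217; Q=3: -240; Q=4: -278; Q=5: -354; Q=6: -470.
Profit is highest at Q = 0. Equivalently, the lowest AVC in the table is 48/2 ≈ $24 at Q = 2, and P = $9 falls below it — price never covers variable cost, so the firm shuts down and loses only its fixed cost.

Q = 0 (shut down); profit = -$187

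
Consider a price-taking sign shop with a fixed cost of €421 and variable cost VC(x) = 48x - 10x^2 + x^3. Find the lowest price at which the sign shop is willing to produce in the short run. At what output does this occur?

€23 per unit, at x = 5

The shutdown price is the minimum of AVC. VC = 48x - 10x^2 + x^3, so AVC = 48 - 10x + x^2.
dAVC/dx = -10 + 2x = 0 gives x = 5. min AVC = 48 - 10·5 + 5^2 = 23.
So the shutdown price is €23.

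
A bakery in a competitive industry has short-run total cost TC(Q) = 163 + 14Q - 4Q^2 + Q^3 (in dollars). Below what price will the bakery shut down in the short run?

The shutdown price is the minimum of AVC. VC = 14Q - 4Q^2 + Q^3, so AVC = 14 - 4Q + Q^2.
dAVC/dQ = -4 + 2Q = 0 gives Q = 2. min AVC = 14 - 4·2 + 2^2 = 10.
For P < $10 the firm produces nothing.

$10 per unit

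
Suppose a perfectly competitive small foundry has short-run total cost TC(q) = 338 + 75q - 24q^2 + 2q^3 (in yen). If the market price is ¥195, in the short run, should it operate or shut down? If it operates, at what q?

Variable cost is VC = 75q - 24q^2 + 2q^3, so AVC = VC/q = 75 - 24q + 2q^2 and MC = dTC/dq = 75 - 48q + 6q^2.
AVC hits its minimum where MC = AVC, at q = 6, giving min AVC = 75 - 24·6 + 2·6^2 = ¥3.
Since P = ¥195 ≥ min AVC = ¥3, price covers variable cost and the firm should produce.
P = MC gives -120 - 48q + 6q^2 = 0, with roots -2 and 10. Take the larger (rising MC): q* = 10.
Check: AVC at q = 10 is ¥35 ≤ P, so revenue covers variable cost.
Profit = P·q − TC = 195·10 − 688 = ¥1262.

Produce at q = 10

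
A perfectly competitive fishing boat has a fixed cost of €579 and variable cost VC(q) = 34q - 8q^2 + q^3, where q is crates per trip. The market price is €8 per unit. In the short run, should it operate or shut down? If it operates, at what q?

Shut down

Variable cost is VC = 34q - 8q^2 + q^3, so AVC = VC/q = 34 - 8q + q^2 and MC = dTC/dq = 34 - 16q + 3q^2.
The AVC parabola has its vertex at q = 8/2 = 4, where AVC = 34 - 8·4 + 4^2 = €18.
Since P = €8 < min AVC = €18, price fails to cover variable cost at any output.
The firm minimizes its loss by shutting down and losing only its fixed cost of €579.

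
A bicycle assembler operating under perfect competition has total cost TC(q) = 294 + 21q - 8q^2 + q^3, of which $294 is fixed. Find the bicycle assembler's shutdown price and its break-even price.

Shutdown price = min AVC. AVC = 21 - 8q + q^2, with vertex at q = 4 and minimum $5.
ATC = 294/q + 21 - 8q + q^2. Setting dATC/dq = −294/q^2 − 8 + 2q = 0 gives q = 7 (since 2·7^3 − 8·7^2 = 294).
min ATC = 294/7 + 21 − 8·7 + 7^2 = $56. That is the break-even price.
Between these two prices the firm operates at a loss; above $56 it earns a profit.

Shutdown price = $5; break-even price = $56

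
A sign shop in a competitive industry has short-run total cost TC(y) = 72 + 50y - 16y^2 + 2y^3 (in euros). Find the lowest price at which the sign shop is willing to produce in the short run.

Short-run supply begins at min AVC. From VC = 50y - 16y^2 + 2y^3, AVC = 50 - 16y + 2y^2.
dAVC/dy = -16 + 4y = 0 gives y = 4. min AVC = 50 - 16·4 + 2·4^2 = 18.
So the shutdown price is €18.

€18 per unit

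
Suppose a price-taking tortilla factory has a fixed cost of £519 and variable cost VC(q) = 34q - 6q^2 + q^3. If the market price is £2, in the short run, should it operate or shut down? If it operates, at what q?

From TC, MC = TC'(q) = 34 - 12q + 3q^2 and AVC = VC/q = 34 - 6q + q^2.
AVC hits its minimum where MC = AVC, at q = 3, giving min AVC = 34 - 6·3 + 3^2 = £25.
P = £2 lies below min AVC = £25; no output level covers variable cost.
Shutting down limits the loss to fixed cost, £519.

Shut down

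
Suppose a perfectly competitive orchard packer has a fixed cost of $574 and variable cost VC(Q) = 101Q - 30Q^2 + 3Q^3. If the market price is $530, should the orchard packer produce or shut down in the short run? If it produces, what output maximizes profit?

Produce at Q = 11

From TC, MC = TC'(Q) = 101 - 60Q + 9Q^2 and AVC = VC/Q = 101 - 30Q + 3Q^2.
AVC hits its minimum where MC = AVC, at Q = 5, giving min AVC = 101 - 30·5 + 3·5^2 = $26.
P = $530 exceeds min AVC = $26, so the firm stays open.
Solving P = MC: -429 - 60Q + 9Q^2 = 0 ⇒ Q = -13/3 or 11. On the upward-sloping branch, Q* = 11.
Check: AVC at Q = 11 is $134 ≤ P, so revenue covers variable cost.
Profit = P·Q − TC = 530·11 − 2048 = $3782.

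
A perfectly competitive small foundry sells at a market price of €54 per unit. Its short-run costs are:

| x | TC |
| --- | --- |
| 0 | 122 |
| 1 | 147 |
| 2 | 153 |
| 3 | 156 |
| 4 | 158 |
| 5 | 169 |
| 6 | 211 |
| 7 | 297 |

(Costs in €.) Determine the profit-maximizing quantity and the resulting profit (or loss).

x = 6; profit = €113

Tabulate TR − TC: x=0: -122; x=1: -93; x=2: -45; x=3: 6; x=4: 58; x=5: 101; x=6: 113; x=7: 81.
Profit is maximized at x = 6. AVC there is 89/6 = €14.83 ≤ P, so producing beats shutting down (which would give -€122).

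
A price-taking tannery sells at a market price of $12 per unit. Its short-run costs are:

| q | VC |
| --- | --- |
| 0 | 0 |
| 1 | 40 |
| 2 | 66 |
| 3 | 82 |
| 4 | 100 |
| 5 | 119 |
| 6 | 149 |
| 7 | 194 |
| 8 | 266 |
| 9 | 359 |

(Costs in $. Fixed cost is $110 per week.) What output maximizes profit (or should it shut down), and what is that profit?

Compute π = P·q − TC at each output: q=0: -110; q=1: -138; q=2: -152; q=3: -156; q=4: -162; q=5: -169; q=6: -187; q=7: -220; q=8: -280; q=9: -361.
Profit is highest at q = 0. Equivalently, the lowest AVC in the table is 119/5 ≈ $23.80 at q = 5, and P = $12 falls below it — price never covers variable cost, so the firm shuts down and loses only its fixed cost.

q = 0 (shut down); profit = -$110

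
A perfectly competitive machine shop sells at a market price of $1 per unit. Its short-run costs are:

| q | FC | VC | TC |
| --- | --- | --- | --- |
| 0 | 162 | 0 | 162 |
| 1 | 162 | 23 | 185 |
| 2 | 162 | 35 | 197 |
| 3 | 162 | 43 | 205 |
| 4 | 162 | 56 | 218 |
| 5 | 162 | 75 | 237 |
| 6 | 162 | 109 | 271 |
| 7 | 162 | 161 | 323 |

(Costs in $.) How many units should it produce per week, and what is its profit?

Compute π = P·q − TC at each output: q=0: -162; q=1: -184; q=2: -195; q=3: -202; q=4: -214; q=5: -232; q=6: -265; q=7: -316.
Profit is highest at q = 0. Equivalently, the lowest AVC in the table is 56/4 ≈ $14 at q = 4, and P = $1 falls below it — price never covers variable cost, so the firm shuts down and loses only its fixed cost.

q = 0 (shut down); profit = -$162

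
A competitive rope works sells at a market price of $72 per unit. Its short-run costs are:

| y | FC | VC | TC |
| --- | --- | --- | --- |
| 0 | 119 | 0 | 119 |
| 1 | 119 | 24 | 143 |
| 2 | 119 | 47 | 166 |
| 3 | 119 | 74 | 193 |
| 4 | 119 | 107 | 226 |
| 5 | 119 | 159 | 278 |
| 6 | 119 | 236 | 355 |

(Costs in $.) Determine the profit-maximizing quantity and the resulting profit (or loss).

Tabulate TR − TC: y=0: -119; y=1: -71; y=2: -22; y=3: 23; y=4: 62; y=5: 82; y=6: 77.
Profit is maximized at y = 5. AVC there is 159/5 = $31.80 ≤ P, so producing beats shutting down (which would give -$119).

y = 5; profit = $82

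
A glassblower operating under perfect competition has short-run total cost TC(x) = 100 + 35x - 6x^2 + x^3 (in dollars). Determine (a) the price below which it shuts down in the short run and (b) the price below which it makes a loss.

Shutdown price = $26; break-even price = $50

AVC = 35 - 6x + x^2; minimized at x = 3, giving min AVC = $26. That is the shutdown price.
ATC = 100/x + 35 - 6x + x^2. Setting dATC/dx = −100/x^2 − 6 + 2x = 0 gives x = 5 (since 2·5^3 − 6·5^2 = 100).
min ATC = 100/5 + 35 − 6·5 + 5^2 = $50. That is the break-even price.
For $26 ≤ P < $50 the firm produces at a loss; below $26 it shuts down.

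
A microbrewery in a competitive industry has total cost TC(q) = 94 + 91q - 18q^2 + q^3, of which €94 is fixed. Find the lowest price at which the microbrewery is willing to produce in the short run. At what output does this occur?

The shutdown price is the minimum of AVC. VC = 91q - 18q^2 + q^3, so AVC = 91 - 18q + q^2.
At the minimum of AVC, MC = AVC. MC = 91 - 36q + 3q^2; setting MC = AVC gives 2q^2 - 18q = 0, so q = 9. min AVC = 10.
So the shutdown price is €10.

€10 per unit, at q = 9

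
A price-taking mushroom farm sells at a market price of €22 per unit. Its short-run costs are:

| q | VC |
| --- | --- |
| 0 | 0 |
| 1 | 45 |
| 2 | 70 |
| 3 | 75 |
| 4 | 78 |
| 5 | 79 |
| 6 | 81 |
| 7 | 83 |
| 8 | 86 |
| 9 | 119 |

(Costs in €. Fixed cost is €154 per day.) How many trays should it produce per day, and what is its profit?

Compute π = P·q − TC at each output: q=0: -154; q=1: -177; q=2: -180; q=3: -163; q=4: -144; q=5: -123; q=6: -103; q=7: -83; q=8: -64; q=9: -75.
Profit is maximized at q = 8. AVC there is 86/8 = €10.75 ≤ P, so producing beats shutting down (which would give -€154).

q = 8; profit = -€64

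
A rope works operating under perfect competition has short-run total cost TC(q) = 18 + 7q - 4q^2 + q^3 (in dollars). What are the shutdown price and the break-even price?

Shutdown price = $3; break-even price = $10

AVC = 7 - 4q + q^2; minimized at q = 2, giving min AVC = $3. That is the shutdown price.
ATC = 18/q + 7 - 4q + q^2. Setting dATC/dq = −18/q^2 − 4 + 2q = 0 gives q = 3 (since 2·3^3 − 4·3^2 = 18).
min ATC = 18/3 + 7 − 4·3 + 3^2 = $10. That is the break-even price.
Between these two prices the firm operates at a loss; above $10 it earns a profit.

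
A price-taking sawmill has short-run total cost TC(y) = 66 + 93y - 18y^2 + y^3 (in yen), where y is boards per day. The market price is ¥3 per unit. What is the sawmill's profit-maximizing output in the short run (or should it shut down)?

Shut down

Strip out fixed cost: VC = 93y - 18y^2 + y^3. Then AVC = 93 - 18y + y^2 and MC = 93 - 36y + 3y^2.
The AVC parabola has its vertex at y = 18/2 = 9, where AVC = 93 - 18·9 + 9^2 = ¥12.
Since P = ¥3 < min AVC = ¥12, price fails to cover variable cost at any output.
Best response: produce nothing and absorb the ¥66 fixed cost.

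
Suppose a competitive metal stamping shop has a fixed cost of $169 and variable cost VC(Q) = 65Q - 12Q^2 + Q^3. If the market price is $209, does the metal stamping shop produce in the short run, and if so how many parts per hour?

Strip out fixed cost: VC = 65Q - 12Q^2 + Q^3. Then AVC = 65 - 12Q + Q^2 and MC = 65 - 24Q + 3Q^2.
AVC is minimized where dAVC/dQ = -12 + 2Q = 0, at Q = 6; min AVC = 65 - 12·6 + 6^2 = $29.
P = $209 exceeds min AVC = $29, so the firm stays open.
Solving P = MC: -144 - 24Q + 3Q^2 = 0 ⇒ Q = -4 or 12. On the upward-sloping branch, Q* = 12.
Check: AVC at Q = 12 is $65 ≤ P, so revenue covers variable cost.
Profit = P·Q − TC = 209·12 − 949 = $1559.

Produce at Q = 12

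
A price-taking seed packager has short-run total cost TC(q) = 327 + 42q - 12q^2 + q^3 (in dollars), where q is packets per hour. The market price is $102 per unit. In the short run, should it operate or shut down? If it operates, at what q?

Produce at q = 10

Strip out fixed cost: VC = 42q - 12q^2 + q^3. Then AVC = 42 - 12q + q^2 and MC = 42 - 24q + 3q^2.
AVC hits its minimum where MC = AVC, at q = 6, giving min AVC = 42 - 12·6 + 6^2 = $6.
Since P = $102 ≥ min AVC = $6, price covers variable cost and the firm should produce.
P = MC gives -60 - 24q + 3q^2 = 0, with roots -2 and 10. Take the larger (rising MC): q* = 10.
Check: AVC at q = 10 is $22 ≤ P, so revenue covers variable cost.
Profit = P·q − TC = 102·10 − 547 = $473.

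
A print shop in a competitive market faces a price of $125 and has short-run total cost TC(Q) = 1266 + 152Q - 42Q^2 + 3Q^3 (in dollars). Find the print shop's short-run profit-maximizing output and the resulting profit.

Profit = -$294 at Q = 9

AVC = 152 - 42Q + 3Q^2 has its minimum $5 at Q = 7; price $125 clears that bar, so the firm operates.
With MC = 152 - 84Q + 9Q^2, P = MC on the upward-sloping part at Q* = 9.
TR = 125·9 = 1125. TC = 1266 + 153 = 1419. Profit = 1125 − 1419 = -$294.
Shutting down would mean losing the fixed cost of $1266, so operating at a loss of $294 is better by $972.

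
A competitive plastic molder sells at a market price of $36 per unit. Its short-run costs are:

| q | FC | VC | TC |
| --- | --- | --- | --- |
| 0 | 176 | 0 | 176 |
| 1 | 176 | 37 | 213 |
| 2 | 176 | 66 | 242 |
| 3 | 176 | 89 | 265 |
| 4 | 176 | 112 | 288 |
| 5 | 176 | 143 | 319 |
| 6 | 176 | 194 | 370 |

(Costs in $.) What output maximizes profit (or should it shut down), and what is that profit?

q = 5; profit = -$139

Compute π = P·q − TC at each output: q=0: -176; q=1: -177; q=2: -170; q=3: -157; q=4: -144; q=5: -139; q=6: -154.
Profit is maximized at q = 5. AVC there is 143/5 = $28.60 ≤ P, so producing beats shutting down (which would give -$176).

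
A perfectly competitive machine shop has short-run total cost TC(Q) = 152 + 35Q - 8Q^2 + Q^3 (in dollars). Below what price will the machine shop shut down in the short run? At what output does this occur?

Short-run supply begins at min AVC. From VC = 35Q - 8Q^2 + Q^3, AVC = 35 - 8Q + Q^2.
At the minimum of AVC, MC = AVC. MC = 35 - 16Q + 3Q^2; setting MC = AVC gives 2Q^2 - 8Q = 0, so Q = 4. min AVC = 19.
The firm shuts down for any P below $19.

$19 per unit, at Q = 4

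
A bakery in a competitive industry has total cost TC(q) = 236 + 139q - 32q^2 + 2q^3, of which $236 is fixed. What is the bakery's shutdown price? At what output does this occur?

Short-run supply begins at min AVC. From VC = 139q - 32q^2 + 2q^3, AVC = 139 - 32q + 2q^2.
dAVC/dq = -32 + 4q = 0 gives q = 8. min AVC = 139 - 32·8 + 2·8^2 = 11.
So the shutdown price is $11.

$11 per unit, at q = 8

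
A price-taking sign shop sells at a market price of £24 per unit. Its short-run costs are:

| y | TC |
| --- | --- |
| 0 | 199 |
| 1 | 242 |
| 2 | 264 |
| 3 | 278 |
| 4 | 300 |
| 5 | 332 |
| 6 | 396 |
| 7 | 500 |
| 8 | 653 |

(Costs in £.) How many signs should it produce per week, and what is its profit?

y = 0 (shut down); profit = -£199

Tabulate TR − TC: y=0: -199; y=1: -218; y=2: -216; y=3: -206; y=4: -204; y=5: -212; y=6: -252; y=7: -332; y=8: -461.
Profit is highest at y = 0. Equivalently, the lowest AVC in the table is 101/4 ≈ £25.25 at y = 4, and P = £24 falls below it — price never covers variable cost, so the firm shuts down and loses only its fixed cost.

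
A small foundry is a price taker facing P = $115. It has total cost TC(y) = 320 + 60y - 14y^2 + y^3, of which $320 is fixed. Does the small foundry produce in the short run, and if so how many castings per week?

From TC, MC = TC'(y) = 60 - 28y + 3y^2 and AVC = VC/y = 60 - 14y + y^2.
The AVC parabola has its vertex at y = 14/2 = 7, where AVC = 60 - 14·7 + 7^2 = $11.
Because $115 ≥ $11, revenue can cover variable cost; the firm operates.
Solving P = MC: -55 - 28y + 3y^2 = 0 ⇒ y = -5/3 or 11. On the upward-sloping branch, y* = 11.
Check: AVC at y = 11 is $27 ≤ P, so revenue covers variable cost.
Profit = P·y − TC = 115·11 − 617 = $648.

Produce at y = 11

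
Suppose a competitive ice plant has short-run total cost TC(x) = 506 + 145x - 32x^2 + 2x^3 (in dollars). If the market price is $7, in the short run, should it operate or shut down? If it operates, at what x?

Shut down

From TC, MC = TC'(x) = 145 - 64x + 6x^2 and AVC = VC/x = 145 - 32x + 2x^2.
The AVC parabola has its vertex at x = 32/4 = 8, where AVC = 145 - 32·8 + 2·8^2 = $17.
P = $7 lies below min AVC = $17; no output level covers variable cost.
Shutting down limits the loss to fixed cost, $506.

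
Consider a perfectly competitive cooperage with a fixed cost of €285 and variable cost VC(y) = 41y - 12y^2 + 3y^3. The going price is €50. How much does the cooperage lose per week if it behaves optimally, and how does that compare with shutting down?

Profit = -€231 at y = 3

AVC = 41 - 12y + 3y^2; min AVC = €29 at y = 2. Since P = €50 ≥ min AVC, the firm produces.
MC = 41 - 24y + 9y^2. Setting P = MC and taking the root on the rising branch gives y* = 3.
TR = 50·3 = 150. TC = 285 + 96 = 381. Profit = 150 − 381 = -€231.
Shutting down would mean losing the fixed cost of €285, so operating at a loss of €231 is better by €54.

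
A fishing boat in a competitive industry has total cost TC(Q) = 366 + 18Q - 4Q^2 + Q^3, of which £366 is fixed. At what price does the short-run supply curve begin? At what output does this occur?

£14 per unit, at Q = 2

Short-run supply begins at min AVC. From VC = 18Q - 4Q^2 + Q^3, AVC = 18 - 4Q + Q^2.
At the minimum of AVC, MC = AVC. MC = 18 - 8Q + 3Q^2; setting MC = AVC gives 2Q^2 - 4Q = 0, so Q = 2. min AVC = 14.
For P < £14 the firm produces nothing.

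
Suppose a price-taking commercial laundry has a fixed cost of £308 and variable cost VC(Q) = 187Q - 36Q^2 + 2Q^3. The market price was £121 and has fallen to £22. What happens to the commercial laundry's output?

AVC = 187 - 36Q + 2Q^2, minimized at Q = 9 where min AVC = £25. MC = 187 - 72Q + 6Q^2.
At P = £121 ≥ min AVC, set P = MC on the rising branch: Q = 11.
At P = £22 < min AVC = £25, price no longer covers variable cost at any output, so the firm shuts down: Q = 0.

Output falls from 11 to 0 (the firm shuts down)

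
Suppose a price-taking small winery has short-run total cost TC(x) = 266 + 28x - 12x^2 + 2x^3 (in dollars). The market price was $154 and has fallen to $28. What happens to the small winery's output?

AVC = 28 - 12x + 2x^2, minimized at x = 3 where min AVC = $10. MC = 28 - 24x + 6x^2.
With P = $154 above the shutdown price, P = MC gives x = 7.
At P = $28 ≥ min AVC, set P = MC: x = 4. The firm stays open but cuts output.

Output falls from 7 to 4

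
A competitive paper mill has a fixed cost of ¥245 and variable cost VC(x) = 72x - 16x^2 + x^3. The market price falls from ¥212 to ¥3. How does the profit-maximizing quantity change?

MC = 72 - 32x + 3x^2; the shutdown threshold is min AVC = ¥8 (at x = 8).
At P = ¥212 ≥ min AVC, set P = MC on the rising branch: x = 14.
At P = ¥3 < min AVC = ¥8, price no longer covers variable cost at any output, so the firm shuts down: x = 0.

Output falls from 14 to 0 (the firm shuts down)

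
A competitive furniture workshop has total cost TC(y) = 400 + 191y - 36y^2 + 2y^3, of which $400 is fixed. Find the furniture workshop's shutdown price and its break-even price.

Shutdown price = $29; break-even price = $71

AVC = 191 - 36y + 2y^2; minimized at y = 9, giving min AVC = $29. That is the shutdown price.
ATC = 400/y + 191 - 36y + 2y^2. Setting dATC/dy = −400/y^2 − 36 + 4y = 0 gives y = 10 (since 4·10^3 − 36·10^2 = 400).
min ATC = 400/10 + 191 − 36·10 + 2·10^2 = $71. That is the break-even price.
For $29 ≤ P < $71 the firm produces at a loss; below $29 it shuts down.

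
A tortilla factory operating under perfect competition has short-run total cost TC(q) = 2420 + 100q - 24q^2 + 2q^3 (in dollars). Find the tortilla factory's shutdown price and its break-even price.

Shutdown price = $28; break-even price = $298

Shutdown price = min AVC. AVC = 100 - 24q + 2q^2, with vertex at q = 6 and minimum $28.
ATC = 2420/q + 100 - 24q + 2q^2. Setting dATC/dq = −2420/q^2 − 24 + 4q = 0 gives q = 11 (since 4·11^3 − 24·11^2 = 2420).
min ATC = 2420/11 + 100 − 24·11 + 2·11^2 = $298. That is the break-even price.
For $28 ≤ P < $298 the firm produces at a loss; below $28 it shuts down.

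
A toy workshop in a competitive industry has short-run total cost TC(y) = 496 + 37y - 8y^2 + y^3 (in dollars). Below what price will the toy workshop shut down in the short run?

Short-run supply begins at min AVC. From VC = 37y - 8y^2 + y^3, AVC = 37 - 8y + y^2.
dAVC/dy = -8 + 2y = 0 gives y = 4. min AVC = 37 - 8·4 + 4^2 = 21.
So the shutdown price is $21.

$21 per unit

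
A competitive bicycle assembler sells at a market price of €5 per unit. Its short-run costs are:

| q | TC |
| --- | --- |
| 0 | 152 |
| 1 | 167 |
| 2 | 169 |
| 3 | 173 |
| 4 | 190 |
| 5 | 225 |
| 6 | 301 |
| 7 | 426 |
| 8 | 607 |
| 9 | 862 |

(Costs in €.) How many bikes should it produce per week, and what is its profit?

q = 0 (shut down); profit = -€152

Tabulate TR − TC: q=0: -152; q=1: -162; q=2: -159; q=3: -158; q=4: -170; q=5: -200; q=6: -271; q=7: -391; q=8: -567; q=9: -817.
Profit is highest at q = 0. Equivalently, the lowest AVC in the table is 21/3 ≈ €7 at q = 3, and P = €5 falls below it — price never covers variable cost, so the firm shuts down and loses only its fixed cost.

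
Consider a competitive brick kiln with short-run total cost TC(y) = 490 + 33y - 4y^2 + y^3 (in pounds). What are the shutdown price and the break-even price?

Shutdown price = min AVC. AVC = 33 - 4y + y^2, with vertex at y = 2 and minimum £29.
ATC = 490/y + 33 - 4y + y^2. Setting dATC/dy = −490/y^2 − 4 + 2y = 0 gives y = 7 (since 2·7^3 − 4·7^2 = 490).
min ATC = 490/7 + 33 − 4·7 + 7^2 = £124. That is the break-even price.
Between these two prices the firm operates at a loss; above £124 it earns a profit.

Shutdown price = £29; break-even price = £124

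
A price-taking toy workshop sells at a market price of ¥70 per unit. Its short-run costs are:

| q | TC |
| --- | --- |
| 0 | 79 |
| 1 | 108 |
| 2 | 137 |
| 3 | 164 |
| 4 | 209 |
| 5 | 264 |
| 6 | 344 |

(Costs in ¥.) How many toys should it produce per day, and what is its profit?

q = 5; profit = ¥86

Tabulate TR − TC: q=0: -79; q=1: -38; q=2: 3; q=3: 46; q=4: 71; q=5: 86; q=6: 76.
Profit is maximized at q = 5. AVC there is 185/5 = ¥37 ≤ P, so producing beats shutting down (which would give -¥79).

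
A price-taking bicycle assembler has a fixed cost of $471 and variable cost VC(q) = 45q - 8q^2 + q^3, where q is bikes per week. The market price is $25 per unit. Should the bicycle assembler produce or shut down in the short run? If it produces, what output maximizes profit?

Shut down

Variable cost is VC = 45q - 8q^2 + q^3, so AVC = VC/q = 45 - 8q + q^2 and MC = dTC/dq = 45 - 16q + 3q^2.
AVC hits its minimum where MC = AVC, at q = 4, giving min AVC = 45 - 8·4 + 4^2 = $29.
P = $25 lies below min AVC = $29; no output level covers variable cost.
Best response: produce nothing and absorb the $471 fixed cost.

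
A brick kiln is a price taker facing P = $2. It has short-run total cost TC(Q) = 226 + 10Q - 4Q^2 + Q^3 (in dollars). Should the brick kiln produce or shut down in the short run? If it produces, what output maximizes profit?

Shut down

Variable cost is VC = 10Q - 4Q^2 + Q^3, so AVC = VC/Q = 10 - 4Q + Q^2 and MC = dTC/dQ = 10 - 8Q + 3Q^2.
The AVC parabola has its vertex at Q = 4/2 = 2, where AVC = 10 - 4·2 + 2^2 = $6.
P = $2 lies below min AVC = $6; no output level covers variable cost.
Best response: produce nothing and absorb the $226 fixed cost.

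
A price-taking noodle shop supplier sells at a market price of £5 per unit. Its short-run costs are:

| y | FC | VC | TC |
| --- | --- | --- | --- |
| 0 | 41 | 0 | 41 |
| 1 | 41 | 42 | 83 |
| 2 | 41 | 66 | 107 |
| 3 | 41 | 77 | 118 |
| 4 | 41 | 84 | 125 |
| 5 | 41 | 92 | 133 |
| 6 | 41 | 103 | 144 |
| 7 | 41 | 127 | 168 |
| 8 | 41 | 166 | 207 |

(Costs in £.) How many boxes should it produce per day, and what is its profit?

y = 0 (shut down); profit = -£41

Compute π = P·y − TC at each output: y=0: -41; y=1: -78; y=2: -97; y=3: -103; y=4: -105; y=5: -108; y=6: -114; y=7: -133; y=8: -167.
Profit is highest at y = 0. Equivalently, the lowest AVC in the table is 103/6 ≈ £17.17 at y = 6, and P = £5 falls below it — price never covers variable cost, so the firm shuts down and loses only its fixed cost.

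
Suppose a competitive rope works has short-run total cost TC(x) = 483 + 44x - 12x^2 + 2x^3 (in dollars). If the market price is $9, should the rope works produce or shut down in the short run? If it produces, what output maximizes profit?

Strip out fixed cost: VC = 44x - 12x^2 + 2x^3. Then AVC = 44 - 12x + 2x^2 and MC = 44 - 24x + 6x^2.
AVC is minimized where dAVC/dx = -12 + 4x = 0, at x = 3; min AVC = 44 - 12·3 + 2·3^2 = $26.
With P < min AVC ($9 < $26), every unit sold adds to the loss.
The firm minimizes its loss by shutting down and losing only its fixed cost of $483.

Shut down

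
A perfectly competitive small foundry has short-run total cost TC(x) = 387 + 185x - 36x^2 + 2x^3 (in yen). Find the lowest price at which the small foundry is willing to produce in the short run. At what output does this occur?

¥23 per unit, at x = 9

The firm shuts down when price falls below the minimum of average variable cost. AVC = VC/x = 185 - 36x + 2x^2.
dAVC/dx = -36 + 4x = 0 gives x = 9. min AVC = 185 - 36·9 + 2·9^2 = 23.
The firm shuts down for any P below ¥23.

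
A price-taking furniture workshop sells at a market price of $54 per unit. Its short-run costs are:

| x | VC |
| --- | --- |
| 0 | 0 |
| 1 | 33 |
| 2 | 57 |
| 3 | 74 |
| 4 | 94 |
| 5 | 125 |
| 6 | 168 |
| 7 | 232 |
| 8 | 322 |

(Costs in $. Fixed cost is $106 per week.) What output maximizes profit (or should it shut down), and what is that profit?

Compute π = P·x − TC at each output: x=0: -106; x=1: -85; x=2: -55; x=3: -18; x=4: 16; x=5: 39; x=6: 50; x=7: 40; x=8: 4.
Profit is maximized at x = 6. AVC there is 168/6 = $28 ≤ P, so producing beats shutting down (which would give -$106).

x = 6; profit = $50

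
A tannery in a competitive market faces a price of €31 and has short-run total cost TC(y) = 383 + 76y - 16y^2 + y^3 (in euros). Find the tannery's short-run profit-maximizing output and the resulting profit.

AVC = 76 - 16y + y^2; min AVC = €12 at y = 8. Since P = €31 ≥ min AVC, the firm produces.
MC = 76 - 32y + 3y^2. Setting P = MC and taking the root on the rising branch gives y* = 9.
TR = 31·9 = 279. TC = 383 + 117 = 500. Profit = 279 − 500 = -€221.
That loss of €221 beats the €383 the firm would lose by shutting down; producing recovers €162 of fixed cost.

Profit = -€221 at y = 9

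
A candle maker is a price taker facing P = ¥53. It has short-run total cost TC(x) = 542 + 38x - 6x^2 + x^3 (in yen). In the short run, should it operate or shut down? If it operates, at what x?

Strip out fixed cost: VC = 38x - 6x^2 + x^3. Then AVC = 38 - 6x + x^2 and MC = 38 - 12x + 3x^2.
AVC is minimized where dAVC/dx = -6 + 2x = 0, at x = 3; min AVC = 38 - 6·3 + 3^2 = ¥29.
Because ¥53 ≥ ¥29, revenue can cover variable cost; the firm operates.
P = MC gives -15 - 12x + 3x^2 = 0, with roots -1 and 5. Take the larger (rising MC): x* = 5.
Check: AVC at x = 5 is ¥33 ≤ P, so revenue covers variable cost.
Profit = P·x − TC = 53·5 − 707 = -¥442, a loss, but smaller than the ¥542 fixed cost the firm would lose by shutting down.

Produce at x = 5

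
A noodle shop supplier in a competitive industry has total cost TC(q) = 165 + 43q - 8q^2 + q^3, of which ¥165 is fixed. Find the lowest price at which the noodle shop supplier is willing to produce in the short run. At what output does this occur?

¥27 per unit, at q = 4

Short-run supply begins at min AVC. From VC = 43q - 8q^2 + q^3, AVC = 43 - 8q + q^2.
dAVC/dq = -8 + 2q = 0 gives q = 4. min AVC = 43 - 8·4 + 4^2 = 27.
The firm shuts down for any P below ¥27.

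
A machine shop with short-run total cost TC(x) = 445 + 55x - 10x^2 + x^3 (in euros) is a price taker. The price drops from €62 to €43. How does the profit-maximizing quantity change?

Output falls from 7 to 6

AVC = 55 - 10x + x^2, minimized at x = 5 where min AVC = €30. MC = 55 - 20x + 3x^2.
At P = €62 ≥ min AVC, set P = MC on the rising branch: x = 7.
At P = €43 ≥ min AVC, set P = MC: x = 6. The firm stays open but cuts output.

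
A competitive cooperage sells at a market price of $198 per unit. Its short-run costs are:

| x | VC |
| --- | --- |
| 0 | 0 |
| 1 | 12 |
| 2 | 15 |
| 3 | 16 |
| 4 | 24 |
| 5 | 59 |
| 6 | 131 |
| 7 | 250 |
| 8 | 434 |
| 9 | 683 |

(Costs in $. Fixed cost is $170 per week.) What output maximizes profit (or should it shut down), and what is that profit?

x = 8; profit = $980

Tabulate TR − TC: x=0: -170; x=1: 16; x=2: 211; x=3: 408; x=4: 598; x=5: 761; x=6: 887; x=7: 966; x=8: 980; x=9: 929.
Profit is maximized at x = 8. AVC there is 434/8 = $54.25 ≤ P, so producing beats shutting down (which would give -$170).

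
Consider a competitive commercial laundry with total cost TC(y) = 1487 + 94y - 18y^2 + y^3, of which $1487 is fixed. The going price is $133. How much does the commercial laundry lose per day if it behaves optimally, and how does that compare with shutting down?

AVC = 94 - 18y + y^2; min AVC = $13 at y = 9. Since P = $133 ≥ min AVC, the firm produces.
MC = 94 - 36y + 3y^2. Setting P = MC and taking the root on the rising branch gives y* = 13.
TR = 133·13 = 1729. TC = 1487 + 377 = 1864. Profit = 1729 − 1864 = -$135.
By producing, the firm covers all variable cost plus $1352 of fixed cost; shutting down would lose the full $1487.

Profit = -$135 at y = 13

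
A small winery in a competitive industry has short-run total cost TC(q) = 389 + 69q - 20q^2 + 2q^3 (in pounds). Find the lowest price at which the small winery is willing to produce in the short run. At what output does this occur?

£19 per unit, at q = 5

The shutdown price is the minimum of AVC. VC = 69q - 20q^2 + 2q^3, so AVC = 69 - 20q + 2q^2.
dAVC/dq = -20 + 4q = 0 gives q = 5. min AVC = 69 - 20·5 + 2·5^2 = 19.
So the shutdown price is £19.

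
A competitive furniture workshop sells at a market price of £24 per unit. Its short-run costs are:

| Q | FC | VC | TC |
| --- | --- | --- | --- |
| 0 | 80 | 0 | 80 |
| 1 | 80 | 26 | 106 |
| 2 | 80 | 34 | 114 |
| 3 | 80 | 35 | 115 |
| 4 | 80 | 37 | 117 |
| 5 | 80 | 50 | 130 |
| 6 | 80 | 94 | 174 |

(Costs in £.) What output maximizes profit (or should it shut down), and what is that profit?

Compute π = P·Q − TC at each output: Q=0: -80; Q=1: -82; Q=2: -66; Q=3: -43; Q=4: -21; Q=5: -10; Q=6: -30.
Profit is maximized at Q = 5. AVC there is 50/5 = £10 ≤ P, so producing beats shutting down (which would give -£80).

Q = 5; profit = -£10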